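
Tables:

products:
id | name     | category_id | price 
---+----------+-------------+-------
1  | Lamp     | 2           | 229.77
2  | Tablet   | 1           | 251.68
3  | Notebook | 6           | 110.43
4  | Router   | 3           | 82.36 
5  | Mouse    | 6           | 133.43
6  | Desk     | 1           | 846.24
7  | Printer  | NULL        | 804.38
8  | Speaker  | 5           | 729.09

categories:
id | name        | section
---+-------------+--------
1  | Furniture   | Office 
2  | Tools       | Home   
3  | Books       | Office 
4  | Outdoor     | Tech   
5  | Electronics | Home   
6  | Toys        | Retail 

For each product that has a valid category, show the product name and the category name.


INNER JOIN keeps only products rows whose category_id matches an id in categories. Walk through each product:
  - product 1 (Lamp): category_id=2 -> matches Tools
  - product 2 (Tablet): category_id=1 -> matches Furniture
  - product 3 (Notebook): category_id=6 -> matches Toys
  - product 4 (Router): category_id=3 -> matches Books
  - product 5 (Mouse): category_id=6 -> matches Toys
  - product 6 (Desk): category_id=1 -> matches Furniture
  - product 7 (Printer): category_id=NULL, no match -> dropped
  - product 8 (Speaker): category_id=5 -> matches Electronics
So 1 of 8 rows is dropped.

SQL:
SELECT a.name, b.name AS category
FROM products a
INNER JOIN categories b ON a.category_id = b.id

Result:
name     | category   
---------+------------
Lamp     | Tools      
Tablet   | Furniture  
Notebook | Toys       
Router   | Books      
Mouse    | Toys       
Desk     | Furniture  
Speaker  | Electronics


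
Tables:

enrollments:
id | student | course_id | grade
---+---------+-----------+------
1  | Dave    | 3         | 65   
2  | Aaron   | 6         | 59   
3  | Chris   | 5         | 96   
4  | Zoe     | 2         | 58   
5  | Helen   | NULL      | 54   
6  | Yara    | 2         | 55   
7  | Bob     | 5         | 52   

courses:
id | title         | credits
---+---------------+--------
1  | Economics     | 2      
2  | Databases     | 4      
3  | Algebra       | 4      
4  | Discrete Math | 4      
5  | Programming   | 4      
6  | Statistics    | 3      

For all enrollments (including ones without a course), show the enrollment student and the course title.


LEFT JOIN keeps every row from enrollments (the left table); where course_id has no match in courses, the course columns become NULL. Walk through each enrollment:
  - enrollment 1 (Dave): course_id=3 -> matches Algebra
  - enrollment 2 (Aaron): course_id=6 -> matches Statistics
  - enrollment 3 (Chris): course_id=5 -> matches Programming
  - enrollment 4 (Zoe): course_id=2 -> matches Databases
  - enrollment 5 (Helen): course_id=NULL, no match -> kept with NULL
  - enrollment 6 (Yara): course_id=2 -> matches Databases
  - enrollment 7 (Bob): course_id=5 -> matches Programming
All 7 rows appear; 1 has NULL course.

SQL:
SELECT a.student, b.title AS course
FROM enrollments a
LEFT JOIN courses b ON a.course_id = b.id

Result:
student | course     
--------+------------
Dave    | Algebra    
Aaron   | Statistics 
Chris   | Programming
Zoe     | Databases  
Helen   | NULL       
Yara    | Databases  
Bob     | Programming


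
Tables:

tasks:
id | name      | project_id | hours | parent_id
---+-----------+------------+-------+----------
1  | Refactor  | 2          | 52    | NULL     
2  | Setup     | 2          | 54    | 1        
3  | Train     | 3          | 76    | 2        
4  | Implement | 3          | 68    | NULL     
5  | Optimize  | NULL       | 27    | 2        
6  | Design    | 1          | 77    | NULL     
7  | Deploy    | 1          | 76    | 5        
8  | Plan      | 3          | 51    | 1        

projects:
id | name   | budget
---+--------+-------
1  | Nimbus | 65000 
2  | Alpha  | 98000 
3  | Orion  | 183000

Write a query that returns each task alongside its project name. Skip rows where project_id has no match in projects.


INNER JOIN keeps only tasks rows whose project_id matches an id in projects. Walk through each task:
  - task 1 (Refactor): project_id=2 -> matches Alpha
  - task 2 (Setup): project_id=2 -> matches Alpha
  - task 3 (Train): project_id=3 -> matches Orion
  - task 4 (Implement): project_id=3 -> matches Orion
  - task 5 (Optimize): project_id=NULL, no match -> dropped
  - task 6 (Design): project_id=1 -> matches Nimbus
  - task 7 (Deploy): project_id=1 -> matches Nimbus
  - task 8 (Plan): project_id=3 -> matches Orion
So 1 of 8 rows is dropped.

SQL:
SELECT a.name, b.name AS project
FROM tasks a
INNER JOIN projects b ON a.project_id = b.id

Result:
name      | project
----------+--------
Refactor  | Alpha  
Setup     | Alpha  
Train     | Orion  
Implement | Orion  
Design    | Nimbus 
Deploy    | Nimbus 
Plan      | Orion  


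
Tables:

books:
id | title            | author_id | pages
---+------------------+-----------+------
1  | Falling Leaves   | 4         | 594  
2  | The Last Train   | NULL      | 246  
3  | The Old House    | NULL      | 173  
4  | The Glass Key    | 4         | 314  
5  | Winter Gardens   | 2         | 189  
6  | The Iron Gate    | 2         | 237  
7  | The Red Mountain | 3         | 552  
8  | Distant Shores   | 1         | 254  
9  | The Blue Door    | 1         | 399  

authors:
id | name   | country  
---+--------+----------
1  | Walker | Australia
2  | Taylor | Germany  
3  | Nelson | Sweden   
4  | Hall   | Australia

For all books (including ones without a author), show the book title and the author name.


LEFT JOIN keeps every row from books (the left table); where author_id has no match in authors, the author columns become NULL. Walk through each book:
  - book 1 (Falling Leaves): author_id=4 -> matches Hall
  - book 2 (The Last Train): author_id=NULL, no match -> kept with NULL
  - book 3 (The Old House): author_id=NULL, no match -> kept with NULL
  - book 4 (The Glass Key): author_id=4 -> matches Hall
  - book 5 (Winter Gardens): author_id=2 -> matches Taylor
  - book 6 (The Iron Gate): author_id=2 -> matches Taylor
  - book 7 (The Red Mountain): author_id=3 -> matches Nelson
  - book 8 (Distant Shores): author_id=1 -> matches Walker
  - book 9 (The Blue Door): author_id=1 -> matches Walker
All 9 rows appear; 2 have NULL author.

SQL:
SELECT a.title, b.name AS author
FROM books a
LEFT JOIN authors b ON a.author_id = b.id

Result:
title            | author
-----------------+-------
Falling Leaves   | Hall  
The Last Train   | NULL  
The Old House    | NULL  
The Glass Key    | Hall  
Winter Gardens   | Taylor
The Iron Gate    | Taylor
The Red Mountain | Nelson
Distant Shores   | Walker
The Blue Door    | Walker


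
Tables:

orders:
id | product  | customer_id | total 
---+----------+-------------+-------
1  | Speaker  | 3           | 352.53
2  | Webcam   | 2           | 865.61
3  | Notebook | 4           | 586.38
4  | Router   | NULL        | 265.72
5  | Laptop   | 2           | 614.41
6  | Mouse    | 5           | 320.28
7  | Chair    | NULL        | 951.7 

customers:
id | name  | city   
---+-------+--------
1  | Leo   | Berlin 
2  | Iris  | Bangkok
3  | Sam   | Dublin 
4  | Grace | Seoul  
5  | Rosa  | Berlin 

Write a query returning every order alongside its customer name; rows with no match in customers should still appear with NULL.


LEFT JOIN keeps every row from orders (the left table); where customer_id has no match in customers, the customer columns become NULL. Walk through each order:
  - order 1 (Speaker): customer_id=3 -> matches Sam
  - order 2 (Webcam): customer_id=2 -> matches Iris
  - order 3 (Notebook): customer_id=4 -> matches Grace
  - order 4 (Router): customer_id=NULL, no match -> kept with NULL
  - order 5 (Laptop): customer_id=2 -> matches Iris
  - order 6 (Mouse): customer_id=5 -> matches Rosa
  - order 7 (Chair): customer_id=NULL, no match -> kept with NULL
All 7 rows appear; 2 have NULL customer.

SQL:
SELECT a.product, b.name AS customer
FROM orders a
LEFT JOIN customers b ON a.customer_id = b.id

Result:
product  | customer
---------+---------
Speaker  | Sam     
Webcam   | Iris    
Notebook | Grace   
Router   | NULL    
Laptop   | Iris    
Mouse    | Rosa    
Chair    | NULL    


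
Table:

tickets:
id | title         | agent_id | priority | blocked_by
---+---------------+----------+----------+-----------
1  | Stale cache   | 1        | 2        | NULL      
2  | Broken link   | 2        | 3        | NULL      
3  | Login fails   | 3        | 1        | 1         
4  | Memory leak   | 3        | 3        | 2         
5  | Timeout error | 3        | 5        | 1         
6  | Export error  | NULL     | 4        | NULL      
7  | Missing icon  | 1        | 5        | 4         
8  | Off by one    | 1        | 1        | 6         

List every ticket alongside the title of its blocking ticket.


This is a self-join: tickets is joined to a second copy of itself, matching each row's blocked_by to another row's id. Use LEFT JOIN so rows with blocked_by=NULL are kept.
  - ticket 1 (Stale cache): blocked_by=NULL -> NULL
  - ticket 2 (Broken link): blocked_by=NULL -> NULL
  - ticket 3 (Login fails): blocked_by=1 -> Stale cache
  - ticket 4 (Memory leak): blocked_by=2 -> Broken link
  - ticket 5 (Timeout error): blocked_by=1 -> Stale cache
  - ticket 6 (Export error): blocked_by=NULL -> NULL
  - ticket 7 (Missing icon): blocked_by=4 -> Memory leak
  - ticket 8 (Off by one): blocked_by=6 -> Export error

SQL:
SELECT a.title AS item, b.title AS blocked_by
FROM tickets a
LEFT JOIN tickets b ON a.blocked_by = b.id

Result:
item          | blocked_by  
--------------+-------------
Stale cache   | NULL        
Broken link   | NULL        
Login fails   | Stale cache 
Memory leak   | Broken link 
Timeout error | Stale cache 
Export error  | NULL        
Missing icon  | Memory leak 
Off by one    | Export error


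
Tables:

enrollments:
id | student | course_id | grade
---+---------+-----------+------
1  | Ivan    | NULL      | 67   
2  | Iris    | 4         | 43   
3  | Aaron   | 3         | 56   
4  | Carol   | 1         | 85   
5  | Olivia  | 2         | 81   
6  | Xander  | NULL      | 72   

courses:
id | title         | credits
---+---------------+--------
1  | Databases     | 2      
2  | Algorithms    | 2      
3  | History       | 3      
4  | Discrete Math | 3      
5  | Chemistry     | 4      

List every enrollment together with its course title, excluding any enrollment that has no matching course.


INNER JOIN keeps only enrollments rows whose course_id matches an id in courses. Walk through each enrollment:
  - enrollment 1 (Ivan): course_id=NULL, no match -> dropped
  - enrollment 2 (Iris): course_id=4 -> matches Discrete Math
  - enrollment 3 (Aaron): course_id=3 -> matches History
  - enrollment 4 (Carol): course_id=1 -> matches Databases
  - enrollment 5 (Olivia): course_id=2 -> matches Algorithms
  - enrollment 6 (Xander): course_id=NULL, no match -> dropped
So 2 of 6 rows are dropped.

SQL:
SELECT a.student, b.title AS course
FROM enrollments a
INNER JOIN courses b ON a.course_id = b.id

Result:
student | course       
--------+--------------
Iris    | Discrete Math
Aaron   | History      
Carol   | Databases    
Olivia  | Algorithms   


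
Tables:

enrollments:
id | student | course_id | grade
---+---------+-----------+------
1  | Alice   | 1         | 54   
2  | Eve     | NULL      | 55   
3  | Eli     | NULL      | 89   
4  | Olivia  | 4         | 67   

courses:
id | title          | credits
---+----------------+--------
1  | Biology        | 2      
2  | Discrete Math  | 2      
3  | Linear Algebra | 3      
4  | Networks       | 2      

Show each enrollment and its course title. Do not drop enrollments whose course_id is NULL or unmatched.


LEFT JOIN keeps every row from enrollments (the left table); where course_id has no match in courses, the course columns become NULL. Walk through each enrollment:
  - enrollment 1 (Alice): course_id=1 -> matches Biology
  - enrollment 2 (Eve): course_id=NULL, no match -> kept with NULL
  - enrollment 3 (Eli): course_id=NULL, no match -> kept with NULL
  - enrollment 4 (Olivia): course_id=4 -> matches Networks
All 4 rows appear; 2 have NULL course.

SQL:
SELECT a.student, b.title AS course
FROM enrollments a
LEFT JOIN courses b ON a.course_id = b.id

Result:
student | course  
--------+---------
Alice   | Biology 
Eve     | NULL    
Eli     | NULL    
Olivia  | Networks


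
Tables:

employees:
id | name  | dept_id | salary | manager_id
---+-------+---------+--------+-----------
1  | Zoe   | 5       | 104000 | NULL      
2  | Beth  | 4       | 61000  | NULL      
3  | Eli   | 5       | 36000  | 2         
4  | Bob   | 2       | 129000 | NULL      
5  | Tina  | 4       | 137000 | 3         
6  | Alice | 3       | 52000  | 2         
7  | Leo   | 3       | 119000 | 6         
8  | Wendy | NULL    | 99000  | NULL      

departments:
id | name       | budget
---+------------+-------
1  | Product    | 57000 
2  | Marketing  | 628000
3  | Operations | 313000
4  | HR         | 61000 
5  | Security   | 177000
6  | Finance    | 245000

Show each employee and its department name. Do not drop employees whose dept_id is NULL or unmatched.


LEFT JOIN keeps every row from employees (the left table); where dept_id has no match in departments, the department columns become NULL. Walk through each employee:
  - employee 1 (Zoe): dept_id=5 -> matches Security
  - employee 2 (Beth): dept_id=4 -> matches HR
  - employee 3 (Eli): dept_id=5 -> matches Security
  - employee 4 (Bob): dept_id=2 -> matches Marketing
  - employee 5 (Tina): dept_id=4 -> matches HR
  - employee 6 (Alice): dept_id=3 -> matches Operations
  - employee 7 (Leo): dept_id=3 -> matches Operations
  - employee 8 (Wendy): dept_id=NULL, no match -> kept with NULL
All 8 rows appear; 1 has NULL department.

SQL:
SELECT a.name, b.name AS department
FROM employees a
LEFT JOIN departments b ON a.dept_id = b.id

Result:
name  | department
------+-----------
Zoe   | Security  
Beth  | HR        
Eli   | Security  
Bob   | Marketing 
Tina  | HR        
Alice | Operations
Leo   | Operations
Wendy | NULL      


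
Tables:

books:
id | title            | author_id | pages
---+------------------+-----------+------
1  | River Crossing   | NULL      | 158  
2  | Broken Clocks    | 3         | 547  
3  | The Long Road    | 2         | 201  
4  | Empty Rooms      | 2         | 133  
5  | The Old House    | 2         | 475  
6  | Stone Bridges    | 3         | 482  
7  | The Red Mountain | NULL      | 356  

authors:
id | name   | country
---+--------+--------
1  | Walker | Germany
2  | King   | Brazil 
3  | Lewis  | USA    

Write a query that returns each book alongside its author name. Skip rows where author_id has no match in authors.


INNER JOIN keeps only books rows whose author_id matches an id in authors. Walk through each book:
  - book 1 (River Crossing): author_id=NULL, no match -> dropped
  - book 2 (Broken Clocks): author_id=3 -> matches Lewis
  - book 3 (The Long Road): author_id=2 -> matches King
  - book 4 (Empty Rooms): author_id=2 -> matches King
  - book 5 (The Old House): author_id=2 -> matches King
  - book 6 (Stone Bridges): author_id=3 -> matches Lewis
  - book 7 (The Red Mountain): author_id=NULL, no match -> dropped
So 2 of 7 rows are dropped.

SQL:
SELECT a.title, b.name AS author
FROM books a
INNER JOIN authors b ON a.author_id = b.id

Result:
title         | author
--------------+-------
Broken Clocks | Lewis 
The Long Road | King  
Empty Rooms   | King  
The Old House | King  
Stone Bridges | Lewis 


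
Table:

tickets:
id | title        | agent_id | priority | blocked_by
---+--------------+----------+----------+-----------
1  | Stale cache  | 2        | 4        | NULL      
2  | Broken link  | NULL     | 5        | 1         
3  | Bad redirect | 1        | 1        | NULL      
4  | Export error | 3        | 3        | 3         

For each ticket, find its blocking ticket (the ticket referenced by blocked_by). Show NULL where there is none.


This is a self-join: tickets is joined to a second copy of itself, matching each row's blocked_by to another row's id. Use LEFT JOIN so rows with blocked_by=NULL are kept.
  - ticket 1 (Stale cache): blocked_by=NULL -> NULL
  - ticket 2 (Broken link): blocked_by=1 -> Stale cache
  - ticket 3 (Bad redirect): blocked_by=NULL -> NULL
  - ticket 4 (Export error): blocked_by=3 -> Bad redirect

SQL:
SELECT a.title AS item, b.title AS blocked_by
FROM tickets a
LEFT JOIN tickets b ON a.blocked_by = b.id

Result:
item         | blocked_by  
-------------+-------------
Stale cache  | NULL        
Broken link  | Stale cache 
Bad redirect | NULL        
Export error | Bad redirect


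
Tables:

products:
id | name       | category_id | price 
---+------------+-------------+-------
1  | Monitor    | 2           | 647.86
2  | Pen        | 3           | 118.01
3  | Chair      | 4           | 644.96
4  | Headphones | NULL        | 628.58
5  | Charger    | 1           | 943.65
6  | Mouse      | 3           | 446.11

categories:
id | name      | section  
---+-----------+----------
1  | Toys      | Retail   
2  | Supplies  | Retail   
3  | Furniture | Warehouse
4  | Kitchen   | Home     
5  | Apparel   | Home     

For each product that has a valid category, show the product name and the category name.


INNER JOIN keeps only products rows whose category_id matches an id in categories. Walk through each product:
  - product 1 (Monitor): category_id=2 -> matches Supplies
  - product 2 (Pen): category_id=3 -> matches Furniture
  - product 3 (Chair): category_id=4 -> matches Kitchen
  - product 4 (Headphones): category_id=NULL, no match -> dropped
  - product 5 (Charger): category_id=1 -> matches Toys
  - product 6 (Mouse): category_id=3 -> matches Furniture
So 1 of 6 rows is dropped.

SQL:
SELECT a.name, b.name AS category
FROM products a
INNER JOIN categories b ON a.category_id = b.id

Result:
name    | category 
--------+----------
Monitor | Supplies 
Pen     | Furniture
Chair   | Kitchen  
Charger | Toys     
Mouse   | Furniture


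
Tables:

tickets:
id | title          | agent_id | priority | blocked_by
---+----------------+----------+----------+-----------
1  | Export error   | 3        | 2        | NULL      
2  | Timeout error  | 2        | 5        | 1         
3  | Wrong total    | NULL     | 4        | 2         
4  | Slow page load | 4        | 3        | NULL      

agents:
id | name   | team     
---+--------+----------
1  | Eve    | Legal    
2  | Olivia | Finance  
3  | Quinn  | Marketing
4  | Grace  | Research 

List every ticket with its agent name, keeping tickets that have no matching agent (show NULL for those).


LEFT JOIN keeps every row from tickets (the left table); where agent_id has no match in agents, the agent columns become NULL. Walk through each ticket:
  - ticket 1 (Export error): agent_id=3 -> matches Quinn
  - ticket 2 (Timeout error): agent_id=2 -> matches Olivia
  - ticket 3 (Wrong total): agent_id=NULL, no match -> kept with NULL
  - ticket 4 (Slow page load): agent_id=4 -> matches Grace
All 4 rows appear; 1 has NULL agent.

SQL:
SELECT a.title, b.name AS agent
FROM tickets a
LEFT JOIN agents b ON a.agent_id = b.id

Result:
title          | agent 
---------------+-------
Export error   | Quinn 
Timeout error  | Olivia
Wrong total    | NULL  
Slow page load | Grace 


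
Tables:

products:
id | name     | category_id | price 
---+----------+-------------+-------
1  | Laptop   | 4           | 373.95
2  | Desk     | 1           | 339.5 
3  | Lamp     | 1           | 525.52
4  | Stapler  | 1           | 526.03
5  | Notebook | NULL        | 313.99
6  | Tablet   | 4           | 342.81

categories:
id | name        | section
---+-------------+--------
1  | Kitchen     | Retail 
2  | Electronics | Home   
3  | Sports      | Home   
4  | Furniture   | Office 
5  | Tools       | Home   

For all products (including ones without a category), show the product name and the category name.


LEFT JOIN keeps every row from products (the left table); where category_id has no match in categories, the category columns become NULL. Walk through each product:
  - product 1 (Laptop): category_id=4 -> matches Furniture
  - product 2 (Desk): category_id=1 -> matches Kitchen
  - product 3 (Lamp): category_id=1 -> matches Kitchen
  - product 4 (Stapler): category_id=1 -> matches Kitchen
  - product 5 (Notebook): category_id=NULL, no match -> kept with NULL
  - product 6 (Tablet): category_id=4 -> matches Furniture
All 6 rows appear; 1 has NULL category.

SQL:
SELECT a.name, b.name AS category
FROM products a
LEFT JOIN categories b ON a.category_id = b.id

Result:
name     | category 
---------+----------
Laptop   | Furniture
Desk     | Kitchen  
Lamp     | Kitchen  
Stapler  | Kitchen  
Notebook | NULL     
Tablet   | Furniture


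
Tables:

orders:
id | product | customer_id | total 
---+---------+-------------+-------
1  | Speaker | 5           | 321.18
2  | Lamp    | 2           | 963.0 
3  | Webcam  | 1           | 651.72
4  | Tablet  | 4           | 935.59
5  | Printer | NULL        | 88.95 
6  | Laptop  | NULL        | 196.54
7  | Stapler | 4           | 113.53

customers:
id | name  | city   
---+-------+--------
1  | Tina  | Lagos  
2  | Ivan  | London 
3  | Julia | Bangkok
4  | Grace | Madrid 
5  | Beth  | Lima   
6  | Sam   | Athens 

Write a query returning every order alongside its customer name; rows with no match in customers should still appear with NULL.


LEFT JOIN keeps every row from orders (the left table); where customer_id has no match in customers, the customer columns become NULL. Walk through each order:
  - order 1 (Speaker): customer_id=5 -> matches Beth
  - order 2 (Lamp): customer_id=2 -> matches Ivan
  - order 3 (Webcam): customer_id=1 -> matches Tina
  - order 4 (Tablet): customer_id=4 -> matches Grace
  - order 5 (Printer): customer_id=NULL, no match -> kept with NULL
  - order 6 (Laptop): customer_id=NULL, no match -> kept with NULL
  - order 7 (Stapler): customer_id=4 -> matches Grace
All 7 rows appear; 2 have NULL customer.

SQL:
SELECT a.product, b.name AS customer
FROM orders a
LEFT JOIN customers b ON a.customer_id = b.id

Result:
product | customer
--------+---------
Speaker | Beth    
Lamp    | Ivan    
Webcam  | Tina    
Tablet  | Grace   
Printer | NULL    
Laptop  | NULL    
Stapler | Grace   


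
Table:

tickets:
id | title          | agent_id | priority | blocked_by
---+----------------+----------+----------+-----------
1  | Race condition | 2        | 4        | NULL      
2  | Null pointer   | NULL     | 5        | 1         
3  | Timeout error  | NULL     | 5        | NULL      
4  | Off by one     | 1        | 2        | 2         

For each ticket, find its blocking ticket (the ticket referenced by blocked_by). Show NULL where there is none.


This is a self-join: tickets is joined to a second copy of itself, matching each row's blocked_by to another row's id. Use LEFT JOIN so rows with blocked_by=NULL are kept.
  - ticket 1 (Race condition): blocked_by=NULL -> NULL
  - ticket 2 (Null pointer): blocked_by=1 -> Race condition
  - ticket 3 (Timeout error): blocked_by=NULL -> NULL
  - ticket 4 (Off by one): blocked_by=2 -> Null pointer

SQL:
SELECT a.title AS item, b.title AS blocked_by
FROM tickets a
LEFT JOIN tickets b ON a.blocked_by = b.id

Result:
item           | blocked_by    
---------------+---------------
Race condition | NULL          
Null pointer   | Race condition
Timeout error  | NULL          
Off by one     | Null pointer  


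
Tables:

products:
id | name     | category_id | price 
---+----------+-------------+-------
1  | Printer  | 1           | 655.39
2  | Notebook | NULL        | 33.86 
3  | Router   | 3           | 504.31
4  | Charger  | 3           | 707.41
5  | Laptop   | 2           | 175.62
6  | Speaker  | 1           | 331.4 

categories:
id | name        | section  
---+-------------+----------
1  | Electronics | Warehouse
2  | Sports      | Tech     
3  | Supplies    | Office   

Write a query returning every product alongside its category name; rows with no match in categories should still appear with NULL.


LEFT JOIN keeps every row from products (the left table); where category_id has no match in categories, the category columns become NULL. Walk through each product:
  - product 1 (Printer): category_id=1 -> matches Electronics
  - product 2 (Notebook): category_id=NULL, no match -> kept with NULL
  - product 3 (Router): category_id=3 -> matches Supplies
  - product 4 (Charger): category_id=3 -> matches Supplies
  - product 5 (Laptop): category_id=2 -> matches Sports
  - product 6 (Speaker): category_id=1 -> matches Electronics
All 6 rows appear; 1 has NULL category.

SQL:
SELECT a.name, b.name AS category
FROM products a
LEFT JOIN categories b ON a.category_id = b.id

Result:
name     | category   
---------+------------
Printer  | Electronics
Notebook | NULL       
Router   | Supplies   
Charger  | Supplies   
Laptop   | Sports     
Speaker  | Electronics


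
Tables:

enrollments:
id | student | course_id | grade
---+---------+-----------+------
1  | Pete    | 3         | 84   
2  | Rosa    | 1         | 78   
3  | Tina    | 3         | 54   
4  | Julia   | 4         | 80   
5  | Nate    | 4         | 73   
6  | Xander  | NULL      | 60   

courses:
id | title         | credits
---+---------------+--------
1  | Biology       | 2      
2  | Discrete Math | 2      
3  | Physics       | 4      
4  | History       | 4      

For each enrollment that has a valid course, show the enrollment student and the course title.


INNER JOIN keeps only enrollments rows whose course_id matches an id in courses. Walk through each enrollment:
  - enrollment 1 (Pete): course_id=3 -> matches Physics
  - enrollment 2 (Rosa): course_id=1 -> matches Biology
  - enrollment 3 (Tina): course_id=3 -> matches Physics
  - enrollment 4 (Julia): course_id=4 -> matches History
  - enrollment 5 (Nate): course_id=4 -> matches History
  - enrollment 6 (Xander): course_id=NULL, no match -> dropped
So 1 of 6 rows is dropped.

SQL:
SELECT a.student, b.title AS course
FROM enrollments a
INNER JOIN courses b ON a.course_id = b.id

Result:
student | course 
--------+--------
Pete    | Physics
Rosa    | Biology
Tina    | Physics
Julia   | History
Nate    | History


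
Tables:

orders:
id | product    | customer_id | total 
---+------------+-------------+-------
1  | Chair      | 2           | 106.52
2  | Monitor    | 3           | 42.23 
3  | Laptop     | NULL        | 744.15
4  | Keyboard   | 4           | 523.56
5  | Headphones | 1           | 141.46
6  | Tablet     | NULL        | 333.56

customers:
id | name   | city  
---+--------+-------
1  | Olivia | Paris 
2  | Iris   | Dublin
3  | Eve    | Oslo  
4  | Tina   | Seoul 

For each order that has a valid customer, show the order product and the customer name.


INNER JOIN keeps only orders rows whose customer_id matches an id in customers. Walk through each order:
  - order 1 (Chair): customer_id=2 -> matches Iris
  - order 2 (Monitor): customer_id=3 -> matches Eve
  - order 3 (Laptop): customer_id=NULL, no match -> dropped
  - order 4 (Keyboard): customer_id=4 -> matches Tina
  - order 5 (Headphones): customer_id=1 -> matches Olivia
  - order 6 (Tablet): customer_id=NULL, no match -> dropped
So 2 of 6 rows are dropped.

SQL:
SELECT a.product, b.name AS customer
FROM orders a
INNER JOIN customers b ON a.customer_id = b.id

Result:
product    | customer
-----------+---------
Chair      | Iris    
Monitor    | Eve     
Keyboard   | Tina    
Headphones | Olivia  


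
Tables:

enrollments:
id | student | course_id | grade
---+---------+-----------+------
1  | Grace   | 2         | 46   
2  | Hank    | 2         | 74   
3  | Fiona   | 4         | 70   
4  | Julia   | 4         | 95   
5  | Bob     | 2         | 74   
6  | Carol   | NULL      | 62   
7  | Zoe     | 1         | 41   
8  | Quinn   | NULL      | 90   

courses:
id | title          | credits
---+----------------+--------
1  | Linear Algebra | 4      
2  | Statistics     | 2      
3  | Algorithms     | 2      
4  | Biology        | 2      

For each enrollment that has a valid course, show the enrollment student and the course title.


INNER JOIN keeps only enrollments rows whose course_id matches an id in courses. Walk through each enrollment:
  - enrollment 1 (Grace): course_id=2 -> matches Statistics
  - enrollment 2 (Hank): course_id=2 -> matches Statistics
  - enrollment 3 (Fiona): course_id=4 -> matches Biology
  - enrollment 4 (Julia): course_id=4 -> matches Biology
  - enrollment 5 (Bob): course_id=2 -> matches Statistics
  - enrollment 6 (Carol): course_id=NULL, no match -> dropped
  - enrollment 7 (Zoe): course_id=1 -> matches Linear Algebra
  - enrollment 8 (Quinn): course_id=NULL, no match -> dropped
So 2 of 8 rows are dropped.

SQL:
SELECT a.student, b.title AS course
FROM enrollments a
INNER JOIN courses b ON a.course_id = b.id

Result:
student | course        
--------+---------------
Grace   | Statistics    
Hank    | Statistics    
Fiona   | Biology       
Julia   | Biology       
Bob     | Statistics    
Zoe     | Linear Algebra


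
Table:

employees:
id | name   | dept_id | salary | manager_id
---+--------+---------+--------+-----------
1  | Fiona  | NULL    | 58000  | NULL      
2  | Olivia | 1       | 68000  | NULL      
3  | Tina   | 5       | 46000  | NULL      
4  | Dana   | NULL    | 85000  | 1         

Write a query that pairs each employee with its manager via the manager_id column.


This is a self-join: employees is joined to a second copy of itself, matching each row's manager_id to another row's id. Use LEFT JOIN so rows with manager_id=NULL are kept.
  - employee 1 (Fiona): manager_id=NULL -> NULL
  - employee 2 (Olivia): manager_id=NULL -> NULL
  - employee 3 (Tina): manager_id=NULL -> NULL
  - employee 4 (Dana): manager_id=1 -> Fiona

SQL:
SELECT a.name AS item, b.name AS manager
FROM employees a
LEFT JOIN employees b ON a.manager_id = b.id

Result:
item   | manager
-------+--------
Fiona  | NULL   
Olivia | NULL   
Tina   | NULL   
Dana   | Fiona  


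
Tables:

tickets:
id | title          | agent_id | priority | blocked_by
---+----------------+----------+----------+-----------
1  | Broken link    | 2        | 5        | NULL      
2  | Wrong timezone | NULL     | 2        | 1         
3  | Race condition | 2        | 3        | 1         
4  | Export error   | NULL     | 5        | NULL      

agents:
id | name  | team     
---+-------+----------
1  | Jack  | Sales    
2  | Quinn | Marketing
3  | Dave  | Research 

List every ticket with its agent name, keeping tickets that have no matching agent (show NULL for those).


LEFT JOIN keeps every row from tickets (the left table); where agent_id has no match in agents, the agent columns become NULL. Walk through each ticket:
  - ticket 1 (Broken link): agent_id=2 -> matches Quinn
  - ticket 2 (Wrong timezone): agent_id=NULL, no match -> kept with NULL
  - ticket 3 (Race condition): agent_id=2 -> matches Quinn
  - ticket 4 (Export error): agent_id=NULL, no match -> kept with NULL
All 4 rows appear; 2 have NULL agent.

SQL:
SELECT a.title, b.name AS agent
FROM tickets a
LEFT JOIN agents b ON a.agent_id = b.id

Result:
title          | agent
---------------+------
Broken link    | Quinn
Wrong timezone | NULL 
Race condition | Quinn
Export error   | NULL 


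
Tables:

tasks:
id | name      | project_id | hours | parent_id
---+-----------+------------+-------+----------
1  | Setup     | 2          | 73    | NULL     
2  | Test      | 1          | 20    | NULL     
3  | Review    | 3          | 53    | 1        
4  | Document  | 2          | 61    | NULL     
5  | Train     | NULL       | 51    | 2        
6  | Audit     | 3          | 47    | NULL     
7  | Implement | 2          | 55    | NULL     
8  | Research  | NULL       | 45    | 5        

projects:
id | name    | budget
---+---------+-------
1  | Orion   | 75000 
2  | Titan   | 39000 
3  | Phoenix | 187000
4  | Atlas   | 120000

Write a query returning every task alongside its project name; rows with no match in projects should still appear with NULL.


LEFT JOIN keeps every row from tasks (the left table); where project_id has no match in projects, the project columns become NULL. Walk through each task:
  - task 1 (Setup): project_id=2 -> matches Titan
  - task 2 (Test): project_id=1 -> matches Orion
  - task 3 (Review): project_id=3 -> matches Phoenix
  - task 4 (Document): project_id=2 -> matches Titan
  - task 5 (Train): project_id=NULL, no match -> kept with NULL
  - task 6 (Audit): project_id=3 -> matches Phoenix
  - task 7 (Implement): project_id=2 -> matches Titan
  - task 8 (Research): project_id=NULL, no match -> kept with NULL
All 8 rows appear; 2 have NULL project.

SQL:
SELECT a.name, b.name AS project
FROM tasks a
LEFT JOIN projects b ON a.project_id = b.id

Result:
name      | project
----------+--------
Setup     | Titan  
Test      | Orion  
Review    | Phoenix
Document  | Titan  
Train     | NULL   
Audit     | Phoenix
Implement | Titan  
Research  | NULL   


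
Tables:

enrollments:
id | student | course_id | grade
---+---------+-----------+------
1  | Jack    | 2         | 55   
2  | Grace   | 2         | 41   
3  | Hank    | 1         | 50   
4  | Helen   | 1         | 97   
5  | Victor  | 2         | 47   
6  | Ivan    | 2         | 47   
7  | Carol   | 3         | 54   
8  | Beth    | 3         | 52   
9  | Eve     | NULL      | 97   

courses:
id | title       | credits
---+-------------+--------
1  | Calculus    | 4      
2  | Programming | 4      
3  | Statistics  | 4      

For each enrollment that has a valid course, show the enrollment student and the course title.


INNER JOIN keeps only enrollments rows whose course_id matches an id in courses. Walk through each enrollment:
  - enrollment 1 (Jack): course_id=2 -> matches Programming
  - enrollment 2 (Grace): course_id=2 -> matches Programming
  - enrollment 3 (Hank): course_id=1 -> matches Calculus
  - enrollment 4 (Helen): course_id=1 -> matches Calculus
  - enrollment 5 (Victor): course_id=2 -> matches Programming
  - enrollment 6 (Ivan): course_id=2 -> matches Programming
  - enrollment 7 (Carol): course_id=3 -> matches Statistics
  - enrollment 8 (Beth): course_id=3 -> matches Statistics
  - enrollment 9 (Eve): course_id=NULL, no match -> dropped
So 1 of 9 rows is dropped.

SQL:
SELECT a.student, b.title AS course
FROM enrollments a
INNER JOIN courses b ON a.course_id = b.id

Result:
student | course     
--------+------------
Jack    | Programming
Grace   | Programming
Hank    | Calculus   
Helen   | Calculus   
Victor  | Programming
Ivan    | Programming
Carol   | Statistics 
Beth    | Statistics 


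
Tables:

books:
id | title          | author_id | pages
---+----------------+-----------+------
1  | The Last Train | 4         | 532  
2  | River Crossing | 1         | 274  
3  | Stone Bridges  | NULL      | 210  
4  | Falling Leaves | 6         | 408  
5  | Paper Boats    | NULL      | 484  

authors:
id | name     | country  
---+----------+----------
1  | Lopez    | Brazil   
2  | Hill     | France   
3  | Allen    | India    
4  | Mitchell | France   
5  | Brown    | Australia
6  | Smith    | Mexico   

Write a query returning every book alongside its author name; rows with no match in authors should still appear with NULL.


LEFT JOIN keeps every row from books (the left table); where author_id has no match in authors, the author columns become NULL. Walk through each book:
  - book 1 (The Last Train): author_id=4 -> matches Mitchell
  - book 2 (River Crossing): author_id=1 -> matches Lopez
  - book 3 (Stone Bridges): author_id=NULL, no match -> kept with NULL
  - book 4 (Falling Leaves): author_id=6 -> matches Smith
  - book 5 (Paper Boats): author_id=NULL, no match -> kept with NULL
All 5 rows appear; 2 have NULL author.

SQL:
SELECT a.title, b.name AS author
FROM books a
LEFT JOIN authors b ON a.author_id = b.id

Result:
title          | author  
---------------+---------
The Last Train | Mitchell
River Crossing | Lopez   
Stone Bridges  | NULL    
Falling Leaves | Smith   
Paper Boats    | NULL    


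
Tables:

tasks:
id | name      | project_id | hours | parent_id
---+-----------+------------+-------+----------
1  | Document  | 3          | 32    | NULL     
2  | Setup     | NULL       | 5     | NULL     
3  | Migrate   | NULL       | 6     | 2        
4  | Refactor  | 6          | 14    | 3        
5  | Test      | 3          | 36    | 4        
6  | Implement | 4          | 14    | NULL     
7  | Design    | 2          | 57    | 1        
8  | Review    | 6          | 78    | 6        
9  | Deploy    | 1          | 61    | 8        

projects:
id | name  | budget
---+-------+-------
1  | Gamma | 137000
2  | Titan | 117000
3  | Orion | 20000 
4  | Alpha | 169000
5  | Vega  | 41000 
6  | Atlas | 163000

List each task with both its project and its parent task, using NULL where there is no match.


Two LEFT JOINs from the same base table tasks: one to projects via project_id, one to tasks itself via parent_id. Both are LEFT so every task is preserved.
Match against projects:
  - task 1 (Document): project_id=3 -> matches Orion
  - task 2 (Setup): project_id=NULL, no match -> kept with NULL
  - task 3 (Migrate): project_id=NULL, no match -> kept with NULL
  - task 4 (Refactor): project_id=6 -> matches Atlas
  - task 5 (Test): project_id=3 -> matches Orion
  - task 6 (Implement): project_id=4 -> matches Alpha
  - task 7 (Design): project_id=2 -> matches Titan
  - task 8 (Review): project_id=6 -> matches Atlas
  - task 9 (Deploy): project_id=1 -> matches Gamma
Match against tasks (self):
  - task 1 (Document): parent_id=NULL -> NULL
  - task 2 (Setup): parent_id=NULL -> NULL
  - task 3 (Migrate): parent_id=2 -> Setup
  - task 4 (Refactor): parent_id=3 -> Migrate
  - task 5 (Test): parent_id=4 -> Refactor
  - task 6 (Implement): parent_id=NULL -> NULL
  - task 7 (Design): parent_id=1 -> Document
  - task 8 (Review): parent_id=6 -> Implement
  - task 9 (Deploy): parent_id=8 -> Review

SQL:
SELECT a.name, b.name AS project, c.name AS parent
FROM tasks a
LEFT JOIN projects b ON a.project_id = b.id
LEFT JOIN tasks c ON a.parent_id = c.id

Result:
name      | project | parent   
----------+---------+----------
Document  | Orion   | NULL     
Setup     | NULL    | NULL     
Migrate   | NULL    | Setup    
Refactor  | Atlas   | Migrate  
Test      | Orion   | Refactor 
Implement | Alpha   | NULL     
Design    | Titan   | Document 
Review    | Atlas   | Implement
Deploy    | Gamma   | Review   


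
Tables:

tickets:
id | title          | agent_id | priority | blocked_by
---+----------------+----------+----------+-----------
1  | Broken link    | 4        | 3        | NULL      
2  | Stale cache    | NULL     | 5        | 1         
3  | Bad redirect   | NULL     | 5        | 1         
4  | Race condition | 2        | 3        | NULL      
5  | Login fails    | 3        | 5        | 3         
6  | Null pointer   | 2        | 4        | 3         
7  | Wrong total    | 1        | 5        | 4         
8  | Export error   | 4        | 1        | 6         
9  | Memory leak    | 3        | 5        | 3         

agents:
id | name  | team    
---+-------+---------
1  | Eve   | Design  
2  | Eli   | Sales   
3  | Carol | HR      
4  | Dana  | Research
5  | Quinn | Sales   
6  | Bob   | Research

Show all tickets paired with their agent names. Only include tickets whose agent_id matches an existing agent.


INNER JOIN keeps only tickets rows whose agent_id matches an id in agents. Walk through each ticket:
  - ticket 1 (Broken link): agent_id=4 -> matches Dana
  - ticket 2 (Stale cache): agent_id=NULL, no match -> dropped
  - ticket 3 (Bad redirect): agent_id=NULL, no match -> dropped
  - ticket 4 (Race condition): agent_id=2 -> matches Eli
  - ticket 5 (Login fails): agent_id=3 -> matches Carol
  - ticket 6 (Null pointer): agent_id=2 -> matches Eli
  - ticket 7 (Wrong total): agent_id=1 -> matches Eve
  - ticket 8 (Export error): agent_id=4 -> matches Dana
  - ticket 9 (Memory leak): agent_id=3 -> matches Carol
So 2 of 9 rows are dropped.

SQL:
SELECT a.title, b.name AS agent
FROM tickets a
INNER JOIN agents b ON a.agent_id = b.id

Result:
title          | agent
---------------+------
Broken link    | Dana 
Race condition | Eli  
Login fails    | Carol
Null pointer   | Eli  
Wrong total    | Eve  
Export error   | Dana 
Memory leak    | Carol


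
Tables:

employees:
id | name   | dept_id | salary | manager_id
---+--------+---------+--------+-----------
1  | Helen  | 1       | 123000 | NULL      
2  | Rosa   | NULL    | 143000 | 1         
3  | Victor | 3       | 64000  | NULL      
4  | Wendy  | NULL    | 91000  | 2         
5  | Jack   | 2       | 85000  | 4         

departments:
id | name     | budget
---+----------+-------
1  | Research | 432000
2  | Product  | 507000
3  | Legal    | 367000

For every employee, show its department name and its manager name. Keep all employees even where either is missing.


Two LEFT JOINs from the same base table employees: one to departments via dept_id, one to employees itself via manager_id. Both are LEFT so every employee is preserved.
Match against departments:
  - employee 1 (Helen): dept_id=1 -> matches Research
  - employee 2 (Rosa): dept_id=NULL, no match -> kept with NULL
  - employee 3 (Victor): dept_id=3 -> matches Legal
  - employee 4 (Wendy): dept_id=NULL, no match -> kept with NULL
  - employee 5 (Jack): dept_id=2 -> matches Product
Match against employees (self):
  - employee 1 (Helen): manager_id=NULL -> NULL
  - employee 2 (Rosa): manager_id=1 -> Helen
  - employee 3 (Victor): manager_id=NULL -> NULL
  - employee 4 (Wendy): manager_id=2 -> Rosa
  - employee 5 (Jack): manager_id=4 -> Wendy

SQL:
SELECT a.name, b.name AS department, c.name AS manager
FROM employees a
LEFT JOIN departments b ON a.dept_id = b.id
LEFT JOIN employees c ON a.manager_id = c.id

Result:
name   | department | manager
-------+------------+--------
Helen  | Research   | NULL   
Rosa   | NULL       | Helen  
Victor | Legal      | NULL   
Wendy  | NULL       | Rosa   
Jack   | Product    | Wendy  
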